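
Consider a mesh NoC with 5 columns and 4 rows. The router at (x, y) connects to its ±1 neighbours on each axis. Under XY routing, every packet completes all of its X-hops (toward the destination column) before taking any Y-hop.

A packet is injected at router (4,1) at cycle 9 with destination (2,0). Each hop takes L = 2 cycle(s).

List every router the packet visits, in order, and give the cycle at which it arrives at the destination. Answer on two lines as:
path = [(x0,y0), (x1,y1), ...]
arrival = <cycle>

src (4,1)  cyc=9
W→(3,1)  cyc=11
W→(2,1)  cyc=13
S→(2,0)  cyc=15

path = [(4,1), (3,1), (2,1), (2,0)]
arrival = 15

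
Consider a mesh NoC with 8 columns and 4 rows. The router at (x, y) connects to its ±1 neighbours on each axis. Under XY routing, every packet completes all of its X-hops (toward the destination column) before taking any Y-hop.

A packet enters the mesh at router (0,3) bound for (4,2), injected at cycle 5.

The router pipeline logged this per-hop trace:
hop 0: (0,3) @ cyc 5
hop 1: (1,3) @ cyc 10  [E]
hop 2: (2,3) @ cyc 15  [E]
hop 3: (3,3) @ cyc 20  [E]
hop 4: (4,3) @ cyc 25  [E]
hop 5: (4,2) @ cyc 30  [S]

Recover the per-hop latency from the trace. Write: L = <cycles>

Between hops 0 and 1 the cycle counter advances 10 − 5 = 5.
One hop costs L cycles, so L = 5.

L = 5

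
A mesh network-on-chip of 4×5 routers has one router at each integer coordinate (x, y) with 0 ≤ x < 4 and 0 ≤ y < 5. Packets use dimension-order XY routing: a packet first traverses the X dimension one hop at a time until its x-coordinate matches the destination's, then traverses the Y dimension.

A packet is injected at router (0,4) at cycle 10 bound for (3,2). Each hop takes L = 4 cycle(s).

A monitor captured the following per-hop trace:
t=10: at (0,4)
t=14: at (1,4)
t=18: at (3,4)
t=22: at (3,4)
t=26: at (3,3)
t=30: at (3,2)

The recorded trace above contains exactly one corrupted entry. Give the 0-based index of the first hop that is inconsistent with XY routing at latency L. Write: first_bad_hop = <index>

check 1→ d=(1,0) cyc+4: ok
check 2→ d=(2,0) cyc+4: BAD: non-unit step

first_bad_hop = 2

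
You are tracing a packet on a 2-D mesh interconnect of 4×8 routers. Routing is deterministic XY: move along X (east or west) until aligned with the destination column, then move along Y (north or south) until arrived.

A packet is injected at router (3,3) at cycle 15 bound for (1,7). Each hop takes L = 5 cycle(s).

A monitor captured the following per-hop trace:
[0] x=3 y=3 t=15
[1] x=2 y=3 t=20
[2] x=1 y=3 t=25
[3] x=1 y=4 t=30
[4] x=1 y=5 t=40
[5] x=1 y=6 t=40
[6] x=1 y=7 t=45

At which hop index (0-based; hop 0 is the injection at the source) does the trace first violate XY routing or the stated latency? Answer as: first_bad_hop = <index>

first_bad_hop = 4

hop 1: step (-1,+0), +5 cyc — ok
hop 2: step (-1,+0), +5 cyc — ok
hop 3: step (+0,+1), +5 cyc — ok
hop 4: step (+0,+1), +10 cyc — BAD: Δcyc=10≠L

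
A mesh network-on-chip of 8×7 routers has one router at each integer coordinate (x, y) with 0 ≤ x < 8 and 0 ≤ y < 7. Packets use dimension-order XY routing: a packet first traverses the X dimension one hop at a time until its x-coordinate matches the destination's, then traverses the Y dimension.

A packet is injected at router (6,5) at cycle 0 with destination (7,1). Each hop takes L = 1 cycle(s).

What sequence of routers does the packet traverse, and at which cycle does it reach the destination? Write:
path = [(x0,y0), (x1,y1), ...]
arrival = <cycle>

hop 0: (6,5) @ cyc 0
hop 1: (7,5) @ cyc 1  [E]
hop 2: (7,4) @ cyc 2  [S]
hop 3: (7,3) @ cyc 3  [S]
hop 4: (7,2) @ cyc 4  [S]
hop 5: (7,1) @ cyc 5  [S]

path = [(6,5), (7,5), (7,4), (7,3), (7,2), (7,1)]
arrival = 5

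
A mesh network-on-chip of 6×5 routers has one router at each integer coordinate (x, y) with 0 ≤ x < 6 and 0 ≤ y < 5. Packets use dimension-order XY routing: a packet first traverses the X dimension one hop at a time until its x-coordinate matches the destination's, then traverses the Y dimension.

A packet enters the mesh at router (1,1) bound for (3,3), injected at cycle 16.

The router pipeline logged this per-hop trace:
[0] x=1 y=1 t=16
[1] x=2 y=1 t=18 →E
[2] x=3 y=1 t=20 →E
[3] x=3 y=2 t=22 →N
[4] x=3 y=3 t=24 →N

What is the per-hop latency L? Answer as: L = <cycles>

L = 2

Between hops 0 and 1 the cycle counter advances 18 − 16 = 2.
That increment is L by definition: L = 2.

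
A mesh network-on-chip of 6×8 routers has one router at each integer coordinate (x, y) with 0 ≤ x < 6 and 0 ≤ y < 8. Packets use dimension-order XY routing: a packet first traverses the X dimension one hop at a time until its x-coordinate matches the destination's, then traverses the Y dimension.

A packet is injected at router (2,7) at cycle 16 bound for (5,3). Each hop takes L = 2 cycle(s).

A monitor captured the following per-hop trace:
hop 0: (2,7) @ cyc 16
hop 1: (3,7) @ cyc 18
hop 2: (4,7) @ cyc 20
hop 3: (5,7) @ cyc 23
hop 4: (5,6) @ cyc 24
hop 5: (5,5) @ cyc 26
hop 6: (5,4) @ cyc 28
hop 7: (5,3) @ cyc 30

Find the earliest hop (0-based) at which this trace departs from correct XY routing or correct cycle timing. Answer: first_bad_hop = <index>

first_bad_hop = 3

check 1→ d=(1,0) cyc+2: ok
check 2→ d=(1,0) cyc+2: ok
check 3→ d=(1,0) cyc+3: BAD: Δcyc=3≠L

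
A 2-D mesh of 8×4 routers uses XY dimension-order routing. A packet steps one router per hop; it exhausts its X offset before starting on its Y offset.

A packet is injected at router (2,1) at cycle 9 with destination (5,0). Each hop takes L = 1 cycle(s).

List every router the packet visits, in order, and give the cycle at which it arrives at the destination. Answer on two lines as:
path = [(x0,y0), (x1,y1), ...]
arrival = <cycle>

[0] x=2 y=1 t=9
[1] x=3 y=1 t=10 →E
[2] x=4 y=1 t=11 →E
[3] x=5 y=1 t=12 →E
[4] x=5 y=0 t=13 →S

path = [(2,1), (3,1), (4,1), (5,1), (5,0)]
arrival = 13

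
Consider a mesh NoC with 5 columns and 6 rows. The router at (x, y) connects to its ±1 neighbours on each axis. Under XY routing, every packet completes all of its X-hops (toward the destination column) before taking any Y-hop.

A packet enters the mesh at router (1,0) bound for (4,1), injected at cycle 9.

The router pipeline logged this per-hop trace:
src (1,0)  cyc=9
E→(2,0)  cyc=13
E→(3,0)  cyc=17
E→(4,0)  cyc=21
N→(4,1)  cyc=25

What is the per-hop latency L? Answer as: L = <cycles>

cyc[1] − cyc[0] = 13 − 9 = 4.
That increment is L by definition: L = 4.

L = 4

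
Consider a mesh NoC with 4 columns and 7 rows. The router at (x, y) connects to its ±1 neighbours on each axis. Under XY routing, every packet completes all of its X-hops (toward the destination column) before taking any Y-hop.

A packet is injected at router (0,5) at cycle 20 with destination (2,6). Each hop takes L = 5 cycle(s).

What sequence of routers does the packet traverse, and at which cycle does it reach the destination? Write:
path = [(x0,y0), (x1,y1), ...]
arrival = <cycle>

path = [(0,5), (1,5), (2,5), (2,6)]
arrival = 35

t=20: at (0,5)
t=25: at (1,5) after E
t=30: at (2,5) after E
t=35: at (2,6) after N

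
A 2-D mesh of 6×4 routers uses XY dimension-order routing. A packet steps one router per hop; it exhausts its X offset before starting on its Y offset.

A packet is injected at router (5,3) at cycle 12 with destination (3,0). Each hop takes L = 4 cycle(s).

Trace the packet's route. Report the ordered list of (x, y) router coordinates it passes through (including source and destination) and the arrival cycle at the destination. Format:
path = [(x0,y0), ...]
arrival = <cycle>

path = [(5,3), (4,3), (3,3), (3,2), (3,1), (3,0)]
arrival = 32

t=12: at (5,3)
t=16: at (4,3) after W
t=20: at (3,3) after W
t=24: at (3,2) after S
t=28: at (3,1) after S
t=32: at (3,0) after S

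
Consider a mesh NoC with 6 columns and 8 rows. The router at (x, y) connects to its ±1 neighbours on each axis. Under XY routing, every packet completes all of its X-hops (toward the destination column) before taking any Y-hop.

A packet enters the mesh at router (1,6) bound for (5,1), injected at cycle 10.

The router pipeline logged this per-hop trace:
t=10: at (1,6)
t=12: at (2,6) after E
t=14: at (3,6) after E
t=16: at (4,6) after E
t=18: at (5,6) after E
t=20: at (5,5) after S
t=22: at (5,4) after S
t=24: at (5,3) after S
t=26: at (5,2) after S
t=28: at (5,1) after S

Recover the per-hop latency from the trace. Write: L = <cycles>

Between hops 0 and 1 the cycle counter advances 12 − 10 = 2.
Per-hop latency L = Δcyc = 2.

L = 2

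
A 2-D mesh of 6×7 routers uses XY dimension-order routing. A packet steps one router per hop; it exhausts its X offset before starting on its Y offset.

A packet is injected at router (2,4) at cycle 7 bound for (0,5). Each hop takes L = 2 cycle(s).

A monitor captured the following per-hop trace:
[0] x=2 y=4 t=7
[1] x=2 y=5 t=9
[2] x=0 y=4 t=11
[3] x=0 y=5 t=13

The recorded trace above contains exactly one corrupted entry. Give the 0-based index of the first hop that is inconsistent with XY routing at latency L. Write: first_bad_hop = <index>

check 1→ d=(0,1) cyc+2: BAD: Y-move but x=2≠0

first_bad_hop = 1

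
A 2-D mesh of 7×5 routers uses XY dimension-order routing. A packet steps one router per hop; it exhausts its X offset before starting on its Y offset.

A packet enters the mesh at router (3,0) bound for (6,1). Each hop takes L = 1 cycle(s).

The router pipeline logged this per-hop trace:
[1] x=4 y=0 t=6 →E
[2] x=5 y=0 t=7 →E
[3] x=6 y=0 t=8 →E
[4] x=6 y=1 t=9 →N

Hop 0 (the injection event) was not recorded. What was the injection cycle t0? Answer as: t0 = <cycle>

Hop 1 reached at cycle 6; hop k is at t0 + k·L.
Therefore t0 = 6 − L = 5.

t0 = 5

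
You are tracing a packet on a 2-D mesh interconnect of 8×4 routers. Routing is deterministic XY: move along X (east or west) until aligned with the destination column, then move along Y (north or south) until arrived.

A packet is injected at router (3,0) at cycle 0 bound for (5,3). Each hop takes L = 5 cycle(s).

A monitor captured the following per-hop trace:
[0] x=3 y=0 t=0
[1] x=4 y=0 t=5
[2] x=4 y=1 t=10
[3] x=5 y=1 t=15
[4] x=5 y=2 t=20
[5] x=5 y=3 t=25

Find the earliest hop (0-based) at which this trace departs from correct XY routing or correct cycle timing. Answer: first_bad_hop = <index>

hop 1: step (+1,+0), +5 cyc — ok
hop 2: step (+0,+1), +5 cyc — BAD: Y-move but x=4≠5

first_bad_hop = 2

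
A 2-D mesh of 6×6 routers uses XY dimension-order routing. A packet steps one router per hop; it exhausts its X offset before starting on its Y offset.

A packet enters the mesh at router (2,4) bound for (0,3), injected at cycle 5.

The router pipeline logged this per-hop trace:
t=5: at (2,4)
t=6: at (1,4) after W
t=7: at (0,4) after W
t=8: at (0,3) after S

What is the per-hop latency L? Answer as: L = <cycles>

From hop 0 (5) to hop 1 (6): +1 cycles.
That increment is L by definition: L = 1.

L = 1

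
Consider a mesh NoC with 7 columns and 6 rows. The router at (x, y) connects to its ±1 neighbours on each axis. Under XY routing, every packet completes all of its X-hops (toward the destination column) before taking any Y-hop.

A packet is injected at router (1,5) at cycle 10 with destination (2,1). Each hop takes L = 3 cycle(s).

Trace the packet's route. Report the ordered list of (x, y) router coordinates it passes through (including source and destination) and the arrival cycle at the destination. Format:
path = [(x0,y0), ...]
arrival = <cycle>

path = [(1,5), (2,5), (2,4), (2,3), (2,2), (2,1)]
arrival = 25

  0. router=(1,5) cycle=10 (inject)
  1. router=(2,5) cycle=13 dir=E
  2. router=(2,4) cycle=16 dir=S
  3. router=(2,3) cycle=19 dir=S
  4. router=(2,2) cycle=22 dir=S
  5. router=(2,1) cycle=25 dir=S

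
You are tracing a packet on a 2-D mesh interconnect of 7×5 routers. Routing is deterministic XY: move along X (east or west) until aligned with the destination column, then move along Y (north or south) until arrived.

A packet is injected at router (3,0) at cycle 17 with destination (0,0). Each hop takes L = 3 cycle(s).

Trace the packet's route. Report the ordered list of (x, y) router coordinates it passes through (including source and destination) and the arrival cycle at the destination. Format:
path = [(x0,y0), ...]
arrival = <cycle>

path = [(3,0), (2,0), (1,0), (0,0)]
arrival = 26

#0 — 3,0 | c17
#1 — 2,0 | c20 | W
#2 — 1,0 | c23 | W
#3 — 0,0 | c26 | W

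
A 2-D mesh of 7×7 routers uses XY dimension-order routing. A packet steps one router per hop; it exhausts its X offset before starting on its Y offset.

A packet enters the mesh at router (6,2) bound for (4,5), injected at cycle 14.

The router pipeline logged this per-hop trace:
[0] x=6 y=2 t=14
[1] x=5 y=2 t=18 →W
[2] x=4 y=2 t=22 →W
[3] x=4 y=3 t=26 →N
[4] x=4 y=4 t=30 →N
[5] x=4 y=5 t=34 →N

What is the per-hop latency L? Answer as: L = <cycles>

L = 4

cyc[1] − cyc[0] = 18 − 14 = 4.
One hop costs L cycles, so L = 4.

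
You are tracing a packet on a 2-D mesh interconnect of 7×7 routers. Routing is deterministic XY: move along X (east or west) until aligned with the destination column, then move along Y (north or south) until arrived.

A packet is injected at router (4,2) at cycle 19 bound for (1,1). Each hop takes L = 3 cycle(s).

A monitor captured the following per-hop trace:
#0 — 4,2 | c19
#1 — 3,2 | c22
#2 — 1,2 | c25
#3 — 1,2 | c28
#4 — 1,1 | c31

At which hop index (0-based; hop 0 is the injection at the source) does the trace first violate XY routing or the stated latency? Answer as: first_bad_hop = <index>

hop 1: step (-1,+0), +3 cyc — ok
hop 2: step (-2,+0), +3 cyc — BAD: non-unit step

first_bad_hop = 2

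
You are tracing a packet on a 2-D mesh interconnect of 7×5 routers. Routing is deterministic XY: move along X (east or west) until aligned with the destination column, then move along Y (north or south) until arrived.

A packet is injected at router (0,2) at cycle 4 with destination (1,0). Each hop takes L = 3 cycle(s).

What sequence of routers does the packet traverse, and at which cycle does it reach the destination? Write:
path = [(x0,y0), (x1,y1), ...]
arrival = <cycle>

path = [(0,2), (1,2), (1,1), (1,0)]
arrival = 13

t=4: at (0,2)
t=7: at (1,2) after E
t=10: at (1,1) after S
t=13: at (1,0) after S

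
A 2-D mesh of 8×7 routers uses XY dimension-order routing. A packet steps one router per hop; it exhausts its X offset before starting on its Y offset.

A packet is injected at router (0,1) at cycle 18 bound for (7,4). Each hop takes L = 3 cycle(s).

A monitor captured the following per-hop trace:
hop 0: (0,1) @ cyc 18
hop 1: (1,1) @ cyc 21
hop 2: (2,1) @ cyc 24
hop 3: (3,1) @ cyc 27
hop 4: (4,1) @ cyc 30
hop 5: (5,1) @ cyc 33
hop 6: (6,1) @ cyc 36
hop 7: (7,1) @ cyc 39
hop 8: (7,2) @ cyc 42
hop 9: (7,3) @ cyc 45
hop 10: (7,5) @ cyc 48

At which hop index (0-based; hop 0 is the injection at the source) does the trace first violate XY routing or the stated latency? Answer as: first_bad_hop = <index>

first_bad_hop = 10

  1: Δx=+1 Δy=+0 Δt=3 [ok]
  2: Δx=+1 Δy=+0 Δt=3 [ok]
  3: Δx=+1 Δy=+0 Δt=3 [ok]
  4: Δx=+1 Δy=+0 Δt=3 [ok]
  5: Δx=+1 Δy=+0 Δt=3 [ok]
  6: Δx=+1 Δy=+0 Δt=3 [ok]
  7: Δx=+1 Δy=+0 Δt=3 [ok]
  8: Δx=+0 Δy=+1 Δt=3 [ok]
  9: Δx=+0 Δy=+1 Δt=3 [ok]
  10: Δx=+0 Δy=+2 Δt=3 [BAD: non-unit step]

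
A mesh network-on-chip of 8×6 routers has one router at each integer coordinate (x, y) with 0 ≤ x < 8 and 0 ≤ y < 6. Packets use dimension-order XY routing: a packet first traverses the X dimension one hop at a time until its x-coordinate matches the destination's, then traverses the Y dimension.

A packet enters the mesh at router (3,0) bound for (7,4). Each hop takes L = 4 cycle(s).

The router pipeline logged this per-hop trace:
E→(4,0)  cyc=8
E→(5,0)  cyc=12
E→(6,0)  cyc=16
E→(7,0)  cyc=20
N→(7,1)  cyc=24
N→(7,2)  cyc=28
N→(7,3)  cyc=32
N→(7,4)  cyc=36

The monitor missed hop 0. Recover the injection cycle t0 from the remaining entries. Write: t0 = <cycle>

t0 = 4

At hop 1 the cycle is 8; in general cyc_k = t0 + kL.
Subtract one hop: t0 = 8 − 4 = 4.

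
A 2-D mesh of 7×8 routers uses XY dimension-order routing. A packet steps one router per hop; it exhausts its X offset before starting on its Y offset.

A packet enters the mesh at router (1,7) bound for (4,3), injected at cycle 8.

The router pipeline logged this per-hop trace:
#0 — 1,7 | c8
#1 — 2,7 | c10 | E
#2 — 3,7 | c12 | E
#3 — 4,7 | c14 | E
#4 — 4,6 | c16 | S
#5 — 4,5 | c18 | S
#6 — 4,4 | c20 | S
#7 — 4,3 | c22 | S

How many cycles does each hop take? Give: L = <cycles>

L = 2

cyc[1] − cyc[0] = 10 − 8 = 2.
That increment is L by definition: L = 2.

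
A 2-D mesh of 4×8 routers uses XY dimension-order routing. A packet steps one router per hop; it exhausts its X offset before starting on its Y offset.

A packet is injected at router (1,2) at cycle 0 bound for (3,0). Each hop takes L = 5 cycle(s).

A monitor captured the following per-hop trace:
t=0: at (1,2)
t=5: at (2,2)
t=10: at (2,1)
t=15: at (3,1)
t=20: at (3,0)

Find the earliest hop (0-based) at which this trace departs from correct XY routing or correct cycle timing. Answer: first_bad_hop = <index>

first_bad_hop = 2

  1: Δx=+1 Δy=+0 Δt=5 [ok]
  2: Δx=+0 Δy=-1 Δt=5 [BAD: Y-move but x=2≠3]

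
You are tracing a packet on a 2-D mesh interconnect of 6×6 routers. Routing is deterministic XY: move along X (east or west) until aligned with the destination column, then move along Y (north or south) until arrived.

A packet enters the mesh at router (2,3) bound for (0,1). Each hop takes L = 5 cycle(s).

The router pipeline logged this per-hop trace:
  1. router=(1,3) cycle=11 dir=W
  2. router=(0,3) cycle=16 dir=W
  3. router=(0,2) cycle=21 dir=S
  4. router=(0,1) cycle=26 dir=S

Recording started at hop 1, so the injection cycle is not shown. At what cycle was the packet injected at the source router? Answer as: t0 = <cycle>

The first recorded entry is hop 1 at cycle 11.
t0 = cyc[1] − L = 11 − 5 = 6.

t0 = 6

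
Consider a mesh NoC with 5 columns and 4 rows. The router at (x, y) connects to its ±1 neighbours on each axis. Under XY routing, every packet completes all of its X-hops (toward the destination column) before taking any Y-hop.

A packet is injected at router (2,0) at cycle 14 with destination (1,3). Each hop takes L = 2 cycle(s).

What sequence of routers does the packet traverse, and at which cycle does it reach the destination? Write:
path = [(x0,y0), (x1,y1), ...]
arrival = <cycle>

path = [(2,0), (1,0), (1,1), (1,2), (1,3)]
arrival = 22

[0] x=2 y=0 t=14
[1] x=1 y=0 t=16 →W
[2] x=1 y=1 t=18 →N
[3] x=1 y=2 t=20 →N
[4] x=1 y=3 t=22 →N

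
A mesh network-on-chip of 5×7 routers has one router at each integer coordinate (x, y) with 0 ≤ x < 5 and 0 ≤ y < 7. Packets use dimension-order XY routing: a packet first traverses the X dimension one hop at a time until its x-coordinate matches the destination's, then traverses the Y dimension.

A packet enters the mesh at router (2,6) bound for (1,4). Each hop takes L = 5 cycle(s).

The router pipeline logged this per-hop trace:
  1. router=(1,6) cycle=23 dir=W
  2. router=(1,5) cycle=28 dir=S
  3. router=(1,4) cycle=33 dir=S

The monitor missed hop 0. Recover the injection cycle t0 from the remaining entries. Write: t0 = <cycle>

t0 = 18

cyc[1] = 23 and cyc[k] = t0 + k·L for every k.
Subtract one hop: t0 = 23 − 5 = 18.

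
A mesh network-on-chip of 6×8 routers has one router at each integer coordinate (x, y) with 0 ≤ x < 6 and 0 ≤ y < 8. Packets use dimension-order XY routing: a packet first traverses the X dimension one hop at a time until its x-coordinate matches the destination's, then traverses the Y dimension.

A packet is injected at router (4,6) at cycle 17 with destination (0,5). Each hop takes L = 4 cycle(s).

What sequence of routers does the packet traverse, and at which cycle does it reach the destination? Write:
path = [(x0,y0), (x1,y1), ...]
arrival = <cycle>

path = [(4,6), (3,6), (2,6), (1,6), (0,6), (0,5)]
arrival = 37

hop 0: (4,6) @ cyc 17
hop 1: (3,6) @ cyc 21  [W]
hop 2: (2,6) @ cyc 25  [W]
hop 3: (1,6) @ cyc 29  [W]
hop 4: (0,6) @ cyc 33  [W]
hop 5: (0,5) @ cyc 37  [S]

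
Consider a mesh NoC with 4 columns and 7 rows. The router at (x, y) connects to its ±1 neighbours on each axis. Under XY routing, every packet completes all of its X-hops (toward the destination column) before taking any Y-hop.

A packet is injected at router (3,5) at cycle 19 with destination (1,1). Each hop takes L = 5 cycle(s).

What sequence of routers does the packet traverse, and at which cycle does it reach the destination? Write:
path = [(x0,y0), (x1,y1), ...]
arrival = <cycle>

  0. router=(3,5) cycle=19 (inject)
  1. router=(2,5) cycle=24 dir=W
  2. router=(1,5) cycle=29 dir=W
  3. router=(1,4) cycle=34 dir=S
  4. router=(1,3) cycle=39 dir=S
  5. router=(1,2) cycle=44 dir=S
  6. router=(1,1) cycle=49 dir=S

path = [(3,5), (2,5), (1,5), (1,4), (1,3), (1,2), (1,1)]
arrival = 49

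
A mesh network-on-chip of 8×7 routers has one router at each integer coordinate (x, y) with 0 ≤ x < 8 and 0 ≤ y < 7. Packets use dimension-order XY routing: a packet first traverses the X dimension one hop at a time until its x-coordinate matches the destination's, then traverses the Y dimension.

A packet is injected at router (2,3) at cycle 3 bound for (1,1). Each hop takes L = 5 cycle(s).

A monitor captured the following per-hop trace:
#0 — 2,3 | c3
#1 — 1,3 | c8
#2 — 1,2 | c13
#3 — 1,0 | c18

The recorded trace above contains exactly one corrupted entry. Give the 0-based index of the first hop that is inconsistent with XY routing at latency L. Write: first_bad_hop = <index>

first_bad_hop = 3

[1] (-1,+0) / 5c ⇒ ok
[2] (+0,-1) / 5c ⇒ ok
[3] (+0,-2) / 5c ⇒ BAD: non-unit step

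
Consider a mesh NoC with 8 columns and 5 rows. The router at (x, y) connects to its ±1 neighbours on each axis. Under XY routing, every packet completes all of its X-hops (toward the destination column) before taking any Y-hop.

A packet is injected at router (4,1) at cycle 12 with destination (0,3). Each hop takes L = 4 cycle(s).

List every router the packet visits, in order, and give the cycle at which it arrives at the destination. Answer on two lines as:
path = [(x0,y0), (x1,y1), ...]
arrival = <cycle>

t=12: at (4,1)
t=16: at (3,1) after W
t=20: at (2,1) after W
t=24: at (1,1) after W
t=28: at (0,1) after W
t=32: at (0,2) after N
t=36: at (0,3) after N

path = [(4,1), (3,1), (2,1), (1,1), (0,1), (0,2), (0,3)]
arrival = 36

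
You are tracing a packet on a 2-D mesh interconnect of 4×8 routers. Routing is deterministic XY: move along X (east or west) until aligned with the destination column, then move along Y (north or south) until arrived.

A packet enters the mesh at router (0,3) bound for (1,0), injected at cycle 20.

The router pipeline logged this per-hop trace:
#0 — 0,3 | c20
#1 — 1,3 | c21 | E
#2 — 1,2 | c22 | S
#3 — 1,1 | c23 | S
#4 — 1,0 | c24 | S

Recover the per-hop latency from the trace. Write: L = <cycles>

L = 1

Between hops 0 and 1 the cycle counter advances 21 − 20 = 1.
That increment is L by definition: L = 1.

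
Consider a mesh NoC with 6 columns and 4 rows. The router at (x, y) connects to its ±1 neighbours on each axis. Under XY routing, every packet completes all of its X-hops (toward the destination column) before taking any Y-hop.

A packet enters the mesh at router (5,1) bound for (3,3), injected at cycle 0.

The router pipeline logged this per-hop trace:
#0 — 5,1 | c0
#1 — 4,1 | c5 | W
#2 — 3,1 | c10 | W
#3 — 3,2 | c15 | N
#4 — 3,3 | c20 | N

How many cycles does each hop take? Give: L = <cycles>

From hop 0 (0) to hop 1 (5): +5 cycles.
Each hop adds L, hence L = 5.

L = 5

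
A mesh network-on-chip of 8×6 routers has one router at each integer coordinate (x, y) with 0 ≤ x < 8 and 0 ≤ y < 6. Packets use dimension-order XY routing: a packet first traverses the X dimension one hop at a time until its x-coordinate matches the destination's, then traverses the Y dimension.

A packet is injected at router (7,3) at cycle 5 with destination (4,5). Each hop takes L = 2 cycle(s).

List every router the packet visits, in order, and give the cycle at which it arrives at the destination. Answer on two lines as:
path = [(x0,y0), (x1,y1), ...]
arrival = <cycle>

path = [(7,3), (6,3), (5,3), (4,3), (4,4), (4,5)]
arrival = 15

hop 0: (7,3) @ cyc 5
hop 1: (6,3) @ cyc 7  [W]
hop 2: (5,3) @ cyc 9  [W]
hop 3: (4,3) @ cyc 11  [W]
hop 4: (4,4) @ cyc 13  [N]
hop 5: (4,5) @ cyc 15  [N]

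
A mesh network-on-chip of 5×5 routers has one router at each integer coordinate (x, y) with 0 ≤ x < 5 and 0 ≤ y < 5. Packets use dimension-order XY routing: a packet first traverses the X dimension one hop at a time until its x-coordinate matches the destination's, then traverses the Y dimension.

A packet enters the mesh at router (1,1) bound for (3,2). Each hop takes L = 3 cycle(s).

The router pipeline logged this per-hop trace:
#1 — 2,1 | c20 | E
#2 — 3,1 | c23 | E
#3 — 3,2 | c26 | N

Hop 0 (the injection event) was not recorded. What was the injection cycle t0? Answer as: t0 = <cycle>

t0 = 17

At hop 1 the cycle is 20; in general cyc_k = t0 + kL.
So t0 = 20 − 1·3 = 17.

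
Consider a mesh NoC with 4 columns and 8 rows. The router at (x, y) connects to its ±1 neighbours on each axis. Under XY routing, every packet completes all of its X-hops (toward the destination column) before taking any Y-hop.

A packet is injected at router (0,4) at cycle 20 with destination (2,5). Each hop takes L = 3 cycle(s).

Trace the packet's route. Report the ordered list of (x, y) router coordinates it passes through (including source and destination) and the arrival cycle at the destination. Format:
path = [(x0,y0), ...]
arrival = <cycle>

  0. router=(0,4) cycle=20 (inject)
  1. router=(1,4) cycle=23 dir=E
  2. router=(2,4) cycle=26 dir=E
  3. router=(2,5) cycle=29 dir=N

path = [(0,4), (1,4), (2,4), (2,5)]
arrival = 29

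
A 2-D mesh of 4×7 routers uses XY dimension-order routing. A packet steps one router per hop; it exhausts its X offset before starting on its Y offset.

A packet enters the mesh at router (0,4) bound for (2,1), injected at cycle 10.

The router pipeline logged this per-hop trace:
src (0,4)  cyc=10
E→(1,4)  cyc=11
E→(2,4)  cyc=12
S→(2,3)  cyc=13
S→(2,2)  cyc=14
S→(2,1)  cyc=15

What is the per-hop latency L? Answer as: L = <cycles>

Δcyc across hop 0→1: 11 − 10 = 1.
That increment is L by definition: L = 1.

L = 1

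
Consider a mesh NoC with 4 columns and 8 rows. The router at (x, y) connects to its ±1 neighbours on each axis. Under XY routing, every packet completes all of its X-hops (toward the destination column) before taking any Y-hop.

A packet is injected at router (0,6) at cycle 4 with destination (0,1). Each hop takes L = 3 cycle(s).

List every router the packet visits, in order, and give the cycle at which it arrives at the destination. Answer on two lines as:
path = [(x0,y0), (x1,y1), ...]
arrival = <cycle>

src (0,6)  cyc=4
S→(0,5)  cyc=7
S→(0,4)  cyc=10
S→(0,3)  cyc=13
S→(0,2)  cyc=16
S→(0,1)  cyc=19

path = [(0,6), (0,5), (0,4), (0,3), (0,2), (0,1)]
arrival = 19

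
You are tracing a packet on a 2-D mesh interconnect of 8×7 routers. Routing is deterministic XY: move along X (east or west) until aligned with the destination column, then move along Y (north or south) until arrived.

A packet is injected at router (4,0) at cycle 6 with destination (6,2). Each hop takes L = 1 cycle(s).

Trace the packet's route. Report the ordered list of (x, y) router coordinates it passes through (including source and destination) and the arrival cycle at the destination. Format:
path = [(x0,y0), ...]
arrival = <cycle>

src (4,0)  cyc=6
E→(5,0)  cyc=7
E→(6,0)  cyc=8
N→(6,1)  cyc=9
N→(6,2)  cyc=10

path = [(4,0), (5,0), (6,0), (6,1), (6,2)]
arrival = 10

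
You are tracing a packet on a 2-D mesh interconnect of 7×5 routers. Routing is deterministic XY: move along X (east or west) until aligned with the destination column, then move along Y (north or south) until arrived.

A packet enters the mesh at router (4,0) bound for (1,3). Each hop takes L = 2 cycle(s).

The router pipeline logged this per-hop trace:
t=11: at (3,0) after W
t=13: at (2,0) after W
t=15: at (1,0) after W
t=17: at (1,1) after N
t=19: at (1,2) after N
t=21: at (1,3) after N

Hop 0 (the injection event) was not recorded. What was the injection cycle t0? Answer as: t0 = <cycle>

t0 = 9

cyc[1] = 11 and cyc[k] = t0 + k·L for every k.
Therefore t0 = 11 − L = 9.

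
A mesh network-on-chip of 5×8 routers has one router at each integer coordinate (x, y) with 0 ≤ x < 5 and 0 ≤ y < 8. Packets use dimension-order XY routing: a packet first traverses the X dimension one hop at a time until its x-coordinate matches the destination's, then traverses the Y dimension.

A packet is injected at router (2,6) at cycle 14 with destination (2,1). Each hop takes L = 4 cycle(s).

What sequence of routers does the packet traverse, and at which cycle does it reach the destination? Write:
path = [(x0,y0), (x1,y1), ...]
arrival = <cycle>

src (2,6)  cyc=14
S→(2,5)  cyc=18
S→(2,4)  cyc=22
S→(2,3)  cyc=26
S→(2,2)  cyc=30
S→(2,1)  cyc=34

path = [(2,6), (2,5), (2,4), (2,3), (2,2), (2,1)]
arrival = 34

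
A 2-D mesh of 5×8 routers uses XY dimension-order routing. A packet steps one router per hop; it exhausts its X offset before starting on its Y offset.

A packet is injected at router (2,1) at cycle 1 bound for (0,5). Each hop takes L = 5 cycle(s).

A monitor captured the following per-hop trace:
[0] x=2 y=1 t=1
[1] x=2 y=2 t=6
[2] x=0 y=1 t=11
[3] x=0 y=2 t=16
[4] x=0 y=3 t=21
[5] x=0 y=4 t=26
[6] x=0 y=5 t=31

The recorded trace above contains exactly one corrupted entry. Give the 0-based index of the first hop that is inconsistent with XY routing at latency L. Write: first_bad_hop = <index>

first_bad_hop = 1

hop 1: step (+0,+1), +5 cyc — BAD: Y-move but x=2≠0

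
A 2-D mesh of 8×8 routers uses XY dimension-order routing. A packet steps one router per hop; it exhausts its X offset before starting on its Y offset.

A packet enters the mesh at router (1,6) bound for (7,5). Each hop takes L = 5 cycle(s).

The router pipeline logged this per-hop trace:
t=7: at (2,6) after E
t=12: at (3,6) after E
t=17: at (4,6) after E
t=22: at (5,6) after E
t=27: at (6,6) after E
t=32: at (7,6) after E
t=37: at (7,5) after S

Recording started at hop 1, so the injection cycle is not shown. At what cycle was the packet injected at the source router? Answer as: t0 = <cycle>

cyc[1] = 7 and cyc[k] = t0 + k·L for every k.
t0 = cyc[1] − L = 7 − 5 = 2.

t0 = 2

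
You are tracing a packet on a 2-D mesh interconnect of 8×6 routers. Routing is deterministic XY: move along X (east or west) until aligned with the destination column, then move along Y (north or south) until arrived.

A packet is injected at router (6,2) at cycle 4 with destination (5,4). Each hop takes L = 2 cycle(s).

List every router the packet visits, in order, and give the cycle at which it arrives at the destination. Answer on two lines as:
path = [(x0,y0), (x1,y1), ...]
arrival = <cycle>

path = [(6,2), (5,2), (5,3), (5,4)]
arrival = 10

hop 0: (6,2) @ cyc 4
hop 1: (5,2) @ cyc 6  [W]
hop 2: (5,3) @ cyc 8  [N]
hop 3: (5,4) @ cyc 10  [N]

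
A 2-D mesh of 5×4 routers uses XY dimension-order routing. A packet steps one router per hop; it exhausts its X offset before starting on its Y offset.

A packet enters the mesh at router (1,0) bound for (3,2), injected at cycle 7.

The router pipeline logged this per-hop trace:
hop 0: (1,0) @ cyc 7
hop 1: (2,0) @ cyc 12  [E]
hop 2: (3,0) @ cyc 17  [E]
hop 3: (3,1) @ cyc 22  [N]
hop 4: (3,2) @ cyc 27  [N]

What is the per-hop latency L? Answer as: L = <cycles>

From hop 0 (7) to hop 1 (12): +5 cycles.
One hop costs L cycles, so L = 5.

L = 5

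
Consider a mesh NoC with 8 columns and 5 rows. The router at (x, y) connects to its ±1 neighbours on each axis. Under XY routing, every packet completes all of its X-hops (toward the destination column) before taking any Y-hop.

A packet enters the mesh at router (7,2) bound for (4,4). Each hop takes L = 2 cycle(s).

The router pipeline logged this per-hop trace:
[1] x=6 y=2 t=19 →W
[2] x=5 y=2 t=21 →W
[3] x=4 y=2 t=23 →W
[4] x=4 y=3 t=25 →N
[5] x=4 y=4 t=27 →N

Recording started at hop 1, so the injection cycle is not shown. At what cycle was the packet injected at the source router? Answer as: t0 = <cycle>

The first recorded entry is hop 1 at cycle 19.
So t0 = 19 − 1·2 = 17.

t0 = 17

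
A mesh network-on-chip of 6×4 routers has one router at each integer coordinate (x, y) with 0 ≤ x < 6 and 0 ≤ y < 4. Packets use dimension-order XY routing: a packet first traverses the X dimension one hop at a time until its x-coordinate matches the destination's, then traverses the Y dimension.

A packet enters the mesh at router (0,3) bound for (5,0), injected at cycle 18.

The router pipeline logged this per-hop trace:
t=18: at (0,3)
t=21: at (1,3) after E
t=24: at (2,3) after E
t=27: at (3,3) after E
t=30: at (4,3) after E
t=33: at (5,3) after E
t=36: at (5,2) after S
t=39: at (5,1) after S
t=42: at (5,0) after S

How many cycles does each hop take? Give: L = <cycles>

L = 3

Between hops 0 and 1 the cycle counter advances 21 − 18 = 3.
One hop costs L cycles, so L = 3.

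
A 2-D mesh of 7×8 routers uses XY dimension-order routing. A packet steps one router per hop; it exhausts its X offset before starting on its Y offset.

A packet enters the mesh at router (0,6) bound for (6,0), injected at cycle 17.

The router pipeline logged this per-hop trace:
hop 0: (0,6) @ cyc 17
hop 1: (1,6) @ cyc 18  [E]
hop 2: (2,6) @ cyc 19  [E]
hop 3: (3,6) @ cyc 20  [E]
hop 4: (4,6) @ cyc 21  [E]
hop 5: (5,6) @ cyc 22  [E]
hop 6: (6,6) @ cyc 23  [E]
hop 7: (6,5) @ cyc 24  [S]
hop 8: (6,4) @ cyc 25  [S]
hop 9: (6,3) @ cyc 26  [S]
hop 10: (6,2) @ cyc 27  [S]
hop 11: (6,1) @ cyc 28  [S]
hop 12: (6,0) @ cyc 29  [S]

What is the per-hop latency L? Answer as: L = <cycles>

L = 1

Δcyc across hop 0→1: 18 − 17 = 1.
Each hop adds L, hence L = 1.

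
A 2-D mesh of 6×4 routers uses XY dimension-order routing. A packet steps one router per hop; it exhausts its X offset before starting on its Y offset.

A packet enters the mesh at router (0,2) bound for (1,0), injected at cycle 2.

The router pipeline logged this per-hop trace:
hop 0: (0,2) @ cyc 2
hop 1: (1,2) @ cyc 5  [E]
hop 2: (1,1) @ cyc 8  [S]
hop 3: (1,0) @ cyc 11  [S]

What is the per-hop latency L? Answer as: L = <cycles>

L = 3

From hop 0 (2) to hop 1 (5): +3 cycles.
Each hop adds L, hence L = 3.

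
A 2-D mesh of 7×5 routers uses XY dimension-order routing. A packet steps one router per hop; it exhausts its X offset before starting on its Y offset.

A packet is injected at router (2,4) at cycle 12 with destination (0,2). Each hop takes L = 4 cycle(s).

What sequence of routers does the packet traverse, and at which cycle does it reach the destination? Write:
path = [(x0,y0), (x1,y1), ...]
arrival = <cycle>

path = [(2,4), (1,4), (0,4), (0,3), (0,2)]
arrival = 28

src (2,4)  cyc=12
W→(1,4)  cyc=16
W→(0,4)  cyc=20
S→(0,3)  cyc=24
S→(0,2)  cyc=28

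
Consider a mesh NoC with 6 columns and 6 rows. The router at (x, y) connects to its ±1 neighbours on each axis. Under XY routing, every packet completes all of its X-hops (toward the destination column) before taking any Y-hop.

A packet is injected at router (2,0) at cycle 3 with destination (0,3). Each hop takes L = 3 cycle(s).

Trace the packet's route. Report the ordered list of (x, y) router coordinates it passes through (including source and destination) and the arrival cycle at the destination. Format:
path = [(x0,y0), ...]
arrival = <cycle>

hop 0: (2,0) @ cyc 3
hop 1: (1,0) @ cyc 6  [W]
hop 2: (0,0) @ cyc 9  [W]
hop 3: (0,1) @ cyc 12  [N]
hop 4: (0,2) @ cyc 15  [N]
hop 5: (0,3) @ cyc 18  [N]

path = [(2,0), (1,0), (0,0), (0,1), (0,2), (0,3)]
arrival = 18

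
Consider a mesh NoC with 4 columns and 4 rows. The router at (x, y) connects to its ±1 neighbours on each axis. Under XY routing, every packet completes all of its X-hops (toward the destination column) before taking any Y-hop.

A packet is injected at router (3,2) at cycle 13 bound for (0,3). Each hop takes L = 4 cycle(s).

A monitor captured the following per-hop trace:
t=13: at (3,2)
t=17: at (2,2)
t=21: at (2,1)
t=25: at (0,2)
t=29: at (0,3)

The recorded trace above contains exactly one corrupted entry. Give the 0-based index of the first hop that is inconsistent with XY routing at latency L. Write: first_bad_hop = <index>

check 1→ d=(-1,0) cyc+4: ok
check 2→ d=(0,-1) cyc+4: BAD: Y-move but x=2≠0

first_bad_hop = 2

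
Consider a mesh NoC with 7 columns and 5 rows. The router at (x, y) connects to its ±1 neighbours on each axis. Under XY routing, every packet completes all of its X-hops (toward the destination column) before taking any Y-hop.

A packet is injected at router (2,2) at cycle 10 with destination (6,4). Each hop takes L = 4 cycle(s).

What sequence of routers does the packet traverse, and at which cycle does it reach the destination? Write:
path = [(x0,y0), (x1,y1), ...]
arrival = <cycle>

path = [(2,2), (3,2), (4,2), (5,2), (6,2), (6,3), (6,4)]
arrival = 34

hop 0: (2,2) @ cyc 10
hop 1: (3,2) @ cyc 14  [E]
hop 2: (4,2) @ cyc 18  [E]
hop 3: (5,2) @ cyc 22  [E]
hop 4: (6,2) @ cyc 26  [E]
hop 5: (6,3) @ cyc 30  [N]
hop 6: (6,4) @ cyc 34  [N]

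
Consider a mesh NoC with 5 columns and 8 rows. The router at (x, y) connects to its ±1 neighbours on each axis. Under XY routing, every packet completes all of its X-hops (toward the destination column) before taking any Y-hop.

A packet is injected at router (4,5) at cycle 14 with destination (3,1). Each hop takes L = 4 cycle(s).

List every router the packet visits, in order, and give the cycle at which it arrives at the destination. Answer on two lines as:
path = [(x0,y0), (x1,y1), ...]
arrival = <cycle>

path = [(4,5), (3,5), (3,4), (3,3), (3,2), (3,1)]
arrival = 34

#0 — 4,5 | c14
#1 — 3,5 | c18 | W
#2 — 3,4 | c22 | S
#3 — 3,3 | c26 | S
#4 — 3,2 | c30 | S
#5 — 3,1 | c34 | S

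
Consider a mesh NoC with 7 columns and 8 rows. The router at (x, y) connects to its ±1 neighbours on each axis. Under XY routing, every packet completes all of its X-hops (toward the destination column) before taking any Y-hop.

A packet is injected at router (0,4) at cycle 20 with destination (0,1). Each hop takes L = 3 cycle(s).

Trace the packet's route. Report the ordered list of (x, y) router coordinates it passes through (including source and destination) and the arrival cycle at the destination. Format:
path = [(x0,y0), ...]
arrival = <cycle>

t=20: at (0,4)
t=23: at (0,3) after S
t=26: at (0,2) after S
t=29: at (0,1) after S

path = [(0,4), (0,3), (0,2), (0,1)]
arrival = 29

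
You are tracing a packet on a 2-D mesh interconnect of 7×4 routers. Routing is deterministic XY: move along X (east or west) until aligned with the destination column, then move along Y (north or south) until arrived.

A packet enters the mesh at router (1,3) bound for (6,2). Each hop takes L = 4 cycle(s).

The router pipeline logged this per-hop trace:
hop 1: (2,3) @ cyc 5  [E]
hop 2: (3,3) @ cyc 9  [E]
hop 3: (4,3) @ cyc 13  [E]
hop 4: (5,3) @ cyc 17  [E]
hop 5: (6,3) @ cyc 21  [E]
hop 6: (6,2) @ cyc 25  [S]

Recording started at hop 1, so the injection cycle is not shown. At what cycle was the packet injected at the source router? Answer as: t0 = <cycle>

The first recorded entry is hop 1 at cycle 5.
t0 = cyc[1] − L = 5 − 4 = 1.

t0 = 1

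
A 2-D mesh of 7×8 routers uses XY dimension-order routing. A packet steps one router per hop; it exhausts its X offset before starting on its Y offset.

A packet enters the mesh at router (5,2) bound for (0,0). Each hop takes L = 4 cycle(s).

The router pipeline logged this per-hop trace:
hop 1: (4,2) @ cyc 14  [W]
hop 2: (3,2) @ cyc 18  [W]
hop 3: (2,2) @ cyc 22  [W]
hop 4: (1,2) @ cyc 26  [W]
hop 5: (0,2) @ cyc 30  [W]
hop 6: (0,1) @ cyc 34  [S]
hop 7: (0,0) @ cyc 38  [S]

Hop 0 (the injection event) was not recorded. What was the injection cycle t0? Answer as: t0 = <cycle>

cyc[1] = 14 and cyc[k] = t0 + k·L for every k.
So t0 = 14 − 1·4 = 10.

t0 = 10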